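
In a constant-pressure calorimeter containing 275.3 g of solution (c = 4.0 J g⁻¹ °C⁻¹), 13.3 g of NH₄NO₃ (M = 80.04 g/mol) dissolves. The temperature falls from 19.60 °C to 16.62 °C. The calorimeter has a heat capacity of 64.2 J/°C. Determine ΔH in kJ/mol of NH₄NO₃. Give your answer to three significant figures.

ΔH = 20.9 kJ/mol

|ΔT| = |16.62 − 19.60| = 2.98 °C
|q_surr| = (275.3 × 4.0 + 64.2) × 2.98 = 1165.4 × 2.98 = 3473 J
n(NH₄NO₃) = 13.3 / 80.04 = 0.1662 mol
Temperature fell, so q_rxn = +|q_surr| = 3.473 kJ
ΔH = q_rxn / n = 20.90 kJ/mol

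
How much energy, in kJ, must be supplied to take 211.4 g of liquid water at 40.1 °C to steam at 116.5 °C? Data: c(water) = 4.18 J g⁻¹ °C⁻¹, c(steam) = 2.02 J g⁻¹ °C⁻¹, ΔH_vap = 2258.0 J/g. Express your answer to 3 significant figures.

q1 (heat water 40.1→100.0 °C): 211.4 × 4.18 × 59.9 = 52931 J
q2 (vaporize at 100 °C): 211.4 × 2258.0 = 477341 J
q3 (heat steam 100.0→116.5 °C): 211.4 × 2.02 × 16.5 = 7046 J
Total: 52931 + 477341 + 7046 = 537318 J = 537 kJ

q = 537 kJ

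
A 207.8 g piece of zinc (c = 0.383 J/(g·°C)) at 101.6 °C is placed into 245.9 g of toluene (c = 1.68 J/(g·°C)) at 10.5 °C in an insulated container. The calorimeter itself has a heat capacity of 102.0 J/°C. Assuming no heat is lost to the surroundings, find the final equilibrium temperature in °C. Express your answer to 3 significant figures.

Heat lost by zinc = heat gained by toluene + calorimeter.
(207.8)(0.383)(101.6 − T) = [(245.9)(1.68) + 102.0](T − 10.5)
79.5874 (101.6 − T) = 515.112 (T − 10.5)
8086.1 − 79.5874 T = 515.112 T − 5408.7
13494.8 = 594.6994 T
T = 22.69 °C

T_f = 22.7 °C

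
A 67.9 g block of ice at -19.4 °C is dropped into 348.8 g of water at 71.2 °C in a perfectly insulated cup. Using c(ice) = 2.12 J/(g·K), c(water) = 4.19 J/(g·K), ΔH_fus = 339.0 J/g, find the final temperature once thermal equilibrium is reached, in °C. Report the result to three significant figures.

T_f = 44.8 °C

Heat to bring ice to 0 °C and melt it: q₁ = 67.9×2.12×19.4 + 67.9×339.0 = 25811 J
Heat the water can supply cooling to 0 °C: 348.8×4.19×71.2 = 104057 J > q₁, so all ice melts.
Energy balance: 348.8×4.19×(71.2 − T) = 25811 + 67.9×4.19×(T − 0)
1461.472(71.2 − T) = 25811 + 284.501 T
104057 − 25811 = 1745.973 T
T = 78246 / 1745.973 = 44.82 °C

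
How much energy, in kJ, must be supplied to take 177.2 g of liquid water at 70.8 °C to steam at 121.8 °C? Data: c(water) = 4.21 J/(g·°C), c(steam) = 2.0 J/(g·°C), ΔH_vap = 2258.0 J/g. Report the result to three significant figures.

q1 (heat water 70.8→100.0 °C): 177.2 × 4.21 × 29.2 = 21784 J
q2 (vaporize at 100 °C): 177.2 × 2258.0 = 400118 J
q3 (heat steam 100.0→121.8 °C): 177.2 × 2.0 × 21.8 = 7726 J
Total: 21784 + 400118 + 7726 = 429628 J = 430 kJ

q = 430 kJ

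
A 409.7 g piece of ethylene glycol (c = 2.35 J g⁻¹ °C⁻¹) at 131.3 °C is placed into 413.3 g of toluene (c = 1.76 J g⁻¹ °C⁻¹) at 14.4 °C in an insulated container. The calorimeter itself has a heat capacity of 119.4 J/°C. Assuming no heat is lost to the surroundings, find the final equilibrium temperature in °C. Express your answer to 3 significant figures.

T_f = 76.6 °C

Heat lost by ethylene glycol = heat gained by toluene + calorimeter.
(409.7)(2.35)(131.3 − T) = [(413.3)(1.76) + 119.4](T − 14.4)
962.795 (131.3 − T) = 846.808 (T − 14.4)
126410 − 962.795 T = 846.808 T − 12194
138604 = 1809.603 T
T = 76.59 °C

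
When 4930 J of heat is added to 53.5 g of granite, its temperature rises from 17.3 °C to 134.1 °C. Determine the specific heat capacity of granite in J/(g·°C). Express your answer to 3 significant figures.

c = 0.789 J/(g·°C)

c = q / (m ΔT) = 4930 / (53.5 × 116.8)
c = 4930 / 6248.8 = 0.789 J/(g·°C)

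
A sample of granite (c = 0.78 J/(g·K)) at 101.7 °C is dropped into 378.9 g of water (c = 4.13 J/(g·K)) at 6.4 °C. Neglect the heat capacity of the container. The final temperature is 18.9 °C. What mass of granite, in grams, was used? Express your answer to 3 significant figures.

m = 303 g

q_gained = (378.9 × 4.13) × (18.9 − 6.4) = 19560 J
q_lost = m × 0.78 × (101.7 − 18.9) = 64.584 m
m = 19560 / 64.584 = 303 g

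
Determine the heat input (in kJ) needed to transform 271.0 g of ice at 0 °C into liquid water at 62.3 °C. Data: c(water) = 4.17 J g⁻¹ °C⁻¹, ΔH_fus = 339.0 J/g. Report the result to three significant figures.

q = 162 kJ

q1 (melt at 0 °C): 271.0 × 339.0 = 91869 J
q2 (heat water 0.0→62.3 °C): 271.0 × 4.17 × 62.3 = 70403 J
Total: 91869 + 70403 = 162272 J = 162 kJ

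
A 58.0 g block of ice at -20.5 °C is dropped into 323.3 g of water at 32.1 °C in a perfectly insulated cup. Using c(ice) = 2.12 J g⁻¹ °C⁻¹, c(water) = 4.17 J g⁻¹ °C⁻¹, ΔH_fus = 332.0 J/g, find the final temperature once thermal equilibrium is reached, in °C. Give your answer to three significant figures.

T_f = 13.5 °C

Heat to bring ice to 0 °C and melt it: q₁ = 58.0×2.12×20.5 + 58.0×332.0 = 21777 J
Heat the water can supply cooling to 0 °C: 323.3×4.17×32.1 = 43276.0 J > q₁, so all ice melts.
Energy balance: 323.3×4.17×(32.1 − T) = 21777 + 58.0×4.17×(T − 0)
1348.161(32.1 − T) = 21777 + 241.86 T
43276.0 − 21777 = 1590.021 T
T = 21499.0 / 1590.021 = 13.52 °C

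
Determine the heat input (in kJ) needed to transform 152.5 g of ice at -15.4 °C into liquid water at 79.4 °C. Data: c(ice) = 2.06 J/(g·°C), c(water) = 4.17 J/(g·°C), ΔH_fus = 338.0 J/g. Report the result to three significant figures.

q = 107 kJ

q1 (heat ice -15.4→0.0 °C): 152.5 × 2.06 × 15.4 = 4838 J
q2 (melt at 0 °C): 152.5 × 338.0 = 51545 J
q3 (heat water 0.0→79.4 °C): 152.5 × 4.17 × 79.4 = 50492 J
Total: 4838 + 51545 + 50492 = 106875 J = 107 kJ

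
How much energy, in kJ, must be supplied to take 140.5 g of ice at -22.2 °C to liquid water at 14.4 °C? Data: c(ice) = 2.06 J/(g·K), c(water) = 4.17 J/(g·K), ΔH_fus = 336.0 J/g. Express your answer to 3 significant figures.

q = 62.1 kJ

q1 (heat ice -22.2→0.0 °C): 140.5 × 2.06 × 22.2 = 6425 J
q2 (melt at 0 °C): 140.5 × 336.0 = 47208 J
q3 (heat water 0.0→14.4 °C): 140.5 × 4.17 × 14.4 = 8437 J
Total: 6425 + 47208 + 8437 = 62070 J = 62.1 kJ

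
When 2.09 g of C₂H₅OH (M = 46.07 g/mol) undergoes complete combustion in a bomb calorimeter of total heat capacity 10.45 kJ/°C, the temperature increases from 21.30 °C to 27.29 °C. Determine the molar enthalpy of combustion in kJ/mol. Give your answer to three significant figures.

ΔH = -1380 kJ/mol

ΔT = 27.29 − 21.30 = 5.99 °C
q_cal = C_cal × ΔT = 10.45 × 5.99 = 62.5955 kJ
n = 2.09 / 46.07 = 0.04537 mol
q_rxn = −q_cal = -62.5955 kJ
ΔH = -62.5955 / 0.04537 = -1380 kJ/mol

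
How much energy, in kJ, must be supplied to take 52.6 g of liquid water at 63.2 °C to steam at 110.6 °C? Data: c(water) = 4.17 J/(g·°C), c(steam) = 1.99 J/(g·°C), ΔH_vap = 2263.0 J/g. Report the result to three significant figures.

q1 (heat water 63.2→100.0 °C): 52.6 × 4.17 × 36.8 = 8072 J
q2 (vaporize at 100 °C): 52.6 × 2263.0 = 119034 J
q3 (heat steam 100.0→110.6 °C): 52.6 × 1.99 × 10.6 = 1110 J
Total: 8072 + 119034 + 1110 = 128216 J = 128 kJ

q = 128 kJ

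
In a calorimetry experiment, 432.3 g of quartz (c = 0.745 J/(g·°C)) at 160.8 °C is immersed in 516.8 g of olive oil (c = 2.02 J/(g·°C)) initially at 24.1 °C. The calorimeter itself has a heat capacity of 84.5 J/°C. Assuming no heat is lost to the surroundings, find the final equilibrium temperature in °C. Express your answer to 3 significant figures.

T_f = 54.5 °C

Heat lost by quartz = heat gained by olive oil + calorimeter.
(432.3)(0.745)(160.8 − T) = [(516.8)(2.02) + 84.5](T − 24.1)
322.0635 (160.8 − T) = 1128.436 (T − 24.1)
51788 − 322.0635 T = 1128.436 T − 27195
78983 = 1450.4995 T
T = 54.45 °C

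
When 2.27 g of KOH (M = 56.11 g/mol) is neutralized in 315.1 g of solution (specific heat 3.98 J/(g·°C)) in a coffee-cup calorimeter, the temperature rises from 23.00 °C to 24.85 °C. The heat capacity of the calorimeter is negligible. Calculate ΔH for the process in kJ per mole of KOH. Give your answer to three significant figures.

ΔH = -57.3 kJ/mol

|ΔT| = |24.85 − 23.00| = 1.85 °C
|q_surr| = (315.1 × 3.98) × 1.85 = 1254.098 × 1.85 = 2320 J
n(KOH) = 2.27 / 56.11 = 0.04046 mol
Temperature rose, so q_rxn = −|q_surr| = -2.320 kJ
ΔH = q_rxn / n = -57.34 kJ/mol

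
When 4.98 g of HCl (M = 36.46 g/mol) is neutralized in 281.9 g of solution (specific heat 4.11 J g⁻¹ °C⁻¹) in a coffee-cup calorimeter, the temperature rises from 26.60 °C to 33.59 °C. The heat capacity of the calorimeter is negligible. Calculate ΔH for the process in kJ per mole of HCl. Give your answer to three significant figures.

ΔH = -59.3 kJ/mol

|ΔT| = |33.59 − 26.60| = 6.99 °C
|q_surr| = (281.9 × 4.11) × 6.99 = 1158.609 × 6.99 = 8099 J
n(HCl) = 4.98 / 36.46 = 0.1366 mol
Temperature rose, so q_rxn = −|q_surr| = -8.099 kJ
ΔH = q_rxn / n = -59.29 kJ/mol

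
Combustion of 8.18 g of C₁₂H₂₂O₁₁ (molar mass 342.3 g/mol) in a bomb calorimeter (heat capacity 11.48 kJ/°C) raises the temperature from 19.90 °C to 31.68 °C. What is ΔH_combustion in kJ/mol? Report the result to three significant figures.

ΔH = -5660 kJ/mol

ΔT = 31.68 − 19.90 = 11.78 °C
q_cal = C_cal × ΔT = 11.48 × 11.78 = 135.2344 kJ
n = 8.18 / 342.3 = 0.02390 mol
q_rxn = −q_cal = -135.2344 kJ
ΔH = -135.2344 / 0.02390 = -5658 kJ/mol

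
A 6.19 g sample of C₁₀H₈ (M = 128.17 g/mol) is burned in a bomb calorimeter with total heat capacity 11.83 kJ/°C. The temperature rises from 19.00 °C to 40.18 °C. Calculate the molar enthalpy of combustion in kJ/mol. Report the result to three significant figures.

ΔT = 40.18 − 19.00 = 21.18 °C
q_cal = C_cal × ΔT = 11.83 × 21.18 = 250.5594 kJ
n = 6.19 / 128.17 = 0.04830 mol
q_rxn = −q_cal = -250.5594 kJ
ΔH = -250.5594 / 0.04830 = -5188 kJ/mol

ΔH = -5190 kJ/mol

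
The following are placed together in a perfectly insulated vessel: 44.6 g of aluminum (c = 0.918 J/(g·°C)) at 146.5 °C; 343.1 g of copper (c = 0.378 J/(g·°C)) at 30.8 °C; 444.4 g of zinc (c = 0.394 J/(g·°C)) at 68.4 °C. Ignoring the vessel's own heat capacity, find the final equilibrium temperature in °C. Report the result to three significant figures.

T_f = 63.5 °C

Σ mᵢcᵢ(T − Tᵢ) = 0  ⇒  T = Σ mᵢcᵢTᵢ / Σ mᵢcᵢ
Σ mᵢcᵢ = 44.6×0.918 + 343.1×0.378 + 444.4×0.394 = 345.7282
Σ mᵢcᵢTᵢ = 40.9428×146.5 + 129.6918×30.8 + 175.0936×68.4 = 21969
T = 21969 / 345.7282 = 63.54 °C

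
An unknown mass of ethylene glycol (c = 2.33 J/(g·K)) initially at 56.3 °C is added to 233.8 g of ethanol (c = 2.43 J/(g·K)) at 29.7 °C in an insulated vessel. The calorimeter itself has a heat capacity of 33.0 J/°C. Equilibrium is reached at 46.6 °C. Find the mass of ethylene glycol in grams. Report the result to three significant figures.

q_gained = (233.8 × 2.43 + 33.0) × (46.6 − 29.7) = 10160 J
q_lost = m × 2.33 × (56.3 − 46.6) = 22.601 m
m = 10160 / 22.601 = 450 g

m = 450 g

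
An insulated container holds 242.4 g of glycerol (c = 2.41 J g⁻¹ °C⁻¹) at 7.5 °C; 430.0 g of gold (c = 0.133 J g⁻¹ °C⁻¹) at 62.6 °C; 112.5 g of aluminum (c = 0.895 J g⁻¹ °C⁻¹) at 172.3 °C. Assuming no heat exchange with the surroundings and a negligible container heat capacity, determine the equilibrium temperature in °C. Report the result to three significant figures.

Σ mᵢcᵢ(T − Tᵢ) = 0  ⇒  T = Σ mᵢcᵢTᵢ / Σ mᵢcᵢ
Σ mᵢcᵢ = 242.4×2.41 + 430.0×0.133 + 112.5×0.895 = 742.0615
Σ mᵢcᵢTᵢ = 584.184×7.5 + 57.19×62.6 + 100.6875×172.3 = 25310
T = 25310 / 742.0615 = 34.11 °C

T_f = 34.1 °C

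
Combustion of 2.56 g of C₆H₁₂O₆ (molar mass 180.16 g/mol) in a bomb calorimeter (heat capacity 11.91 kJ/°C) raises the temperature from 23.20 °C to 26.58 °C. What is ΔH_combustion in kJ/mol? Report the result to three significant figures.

ΔT = 26.58 − 23.20 = 3.38 °C
q_cal = C_cal × ΔT = 11.91 × 3.38 = 40.2558 kJ
n = 2.56 / 180.16 = 0.01421 mol
q_rxn = −q_cal = -40.2558 kJ
ΔH = -40.2558 / 0.01421 = -2833 kJ/mol

ΔH = -2830 kJ/mol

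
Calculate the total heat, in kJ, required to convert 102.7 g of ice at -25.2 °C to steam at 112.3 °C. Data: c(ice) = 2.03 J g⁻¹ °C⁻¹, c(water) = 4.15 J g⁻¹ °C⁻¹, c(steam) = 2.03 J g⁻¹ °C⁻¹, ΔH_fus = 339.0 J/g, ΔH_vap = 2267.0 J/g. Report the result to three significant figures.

q = 318 kJ

q1 (heat ice -25.2→0.0 °C): 102.7 × 2.03 × 25.2 = 5254 J
q2 (melt at 0 °C): 102.7 × 339.0 = 34815 J
q3 (heat water 0.0→100.0 °C): 102.7 × 4.15 × 100.0 = 42621 J
q4 (vaporize at 100 °C): 102.7 × 2267.0 = 232821 J
q5 (heat steam 100.0→112.3 °C): 102.7 × 2.03 × 12.3 = 2564 J
Total: 5254 + 34815 + 42621 + 232821 + 2564 = 318075 J = 318 kJ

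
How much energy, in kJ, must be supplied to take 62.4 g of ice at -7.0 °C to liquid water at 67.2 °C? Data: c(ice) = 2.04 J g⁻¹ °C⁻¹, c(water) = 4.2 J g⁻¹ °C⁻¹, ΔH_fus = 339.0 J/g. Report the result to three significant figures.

q = 39.7 kJ

q1 (heat ice -7.0→0.0 °C): 62.4 × 2.04 × 7.0 = 891 J
q2 (melt at 0 °C): 62.4 × 339.0 = 21154 J
q3 (heat water 0.0→67.2 °C): 62.4 × 4.2 × 67.2 = 17612 J
Total: 891 + 21154 + 17612 = 39657 J = 39.7 kJ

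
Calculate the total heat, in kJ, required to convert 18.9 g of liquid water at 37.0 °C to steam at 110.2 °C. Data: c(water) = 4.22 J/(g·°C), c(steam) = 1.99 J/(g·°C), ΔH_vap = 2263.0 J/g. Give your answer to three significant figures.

q1 (heat water 37.0→100.0 °C): 18.9 × 4.22 × 63.0 = 5025 J
q2 (vaporize at 100 °C): 18.9 × 2263.0 = 42771 J
q3 (heat steam 100.0→110.2 °C): 18.9 × 1.99 × 10.2 = 384 J
Total: 5025 + 42771 + 384 = 48180 J = 48.2 kJ

q = 48.2 kJ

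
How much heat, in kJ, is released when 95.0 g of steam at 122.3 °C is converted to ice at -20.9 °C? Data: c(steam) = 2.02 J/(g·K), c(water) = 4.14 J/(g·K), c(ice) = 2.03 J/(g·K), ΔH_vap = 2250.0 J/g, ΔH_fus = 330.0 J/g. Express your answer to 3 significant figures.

q1 (cool steam 122.3→100 °C): 95.0 × 2.02 × 22.3 = 4279 J
q2 (condense at 100 °C): 95.0 × 2250.0 = 213750 J
q3 (cool water 100→0 °C): 95.0 × 4.14 × 100.0 = 39330 J
q4 (freeze at 0 °C): 95.0 × 330.0 = 31350 J
q5 (cool ice 0→-20.9 °C): 95.0 × 2.03 × 20.9 = 4031 J
Total: 4279 + 213750 + 39330 + 31350 + 4031 = 292740 J = 293 kJ

q = 293 kJ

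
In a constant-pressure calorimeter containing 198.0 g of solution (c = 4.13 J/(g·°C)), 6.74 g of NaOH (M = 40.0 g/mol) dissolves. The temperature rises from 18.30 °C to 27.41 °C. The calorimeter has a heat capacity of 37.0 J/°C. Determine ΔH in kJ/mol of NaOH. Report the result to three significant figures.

|ΔT| = |27.41 − 18.30| = 9.11 °C
|q_surr| = (198.0 × 4.13 + 37.0) × 9.11 = 854.74 × 9.11 = 7787 J
n(NaOH) = 6.74 / 40.0 = 0.1685 mol
Temperature rose, so q_rxn = −|q_surr| = -7.787 kJ
ΔH = q_rxn / n = -46.21 kJ/mol

ΔH = -46.2 kJ/mol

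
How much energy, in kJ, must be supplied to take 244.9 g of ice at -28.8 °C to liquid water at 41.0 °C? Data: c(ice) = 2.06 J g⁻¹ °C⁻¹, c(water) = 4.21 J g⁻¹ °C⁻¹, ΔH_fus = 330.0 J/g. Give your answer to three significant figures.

q = 138 kJ

q1 (heat ice -28.8→0.0 °C): 244.9 × 2.06 × 28.8 = 14529 J
q2 (melt at 0 °C): 244.9 × 330.0 = 80817 J
q3 (heat water 0.0→41.0 °C): 244.9 × 4.21 × 41.0 = 42272 J
Total: 14529 + 80817 + 42272 = 137618 J = 138 kJ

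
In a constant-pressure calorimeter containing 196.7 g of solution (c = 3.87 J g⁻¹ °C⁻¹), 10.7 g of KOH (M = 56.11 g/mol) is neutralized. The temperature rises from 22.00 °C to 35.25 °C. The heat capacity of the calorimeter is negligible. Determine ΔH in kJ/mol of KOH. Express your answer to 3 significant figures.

|ΔT| = |35.25 − 22.00| = 13.25 °C
|q_surr| = (196.7 × 3.87) × 13.25 = 761.229 × 13.25 = 10090 J
n(KOH) = 10.7 / 56.11 = 0.1907 mol
Temperature rose, so q_rxn = −|q_surr| = -10.09 kJ
ΔH = q_rxn / n = -52.91 kJ/mol

ΔH = -52.9 kJ/mol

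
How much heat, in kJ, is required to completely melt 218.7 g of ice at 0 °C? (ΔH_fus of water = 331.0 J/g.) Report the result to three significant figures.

q = m × ΔH_fus = 218.7 × 331.0 = 72390 J = 72.4 kJ

q = 72.4 kJ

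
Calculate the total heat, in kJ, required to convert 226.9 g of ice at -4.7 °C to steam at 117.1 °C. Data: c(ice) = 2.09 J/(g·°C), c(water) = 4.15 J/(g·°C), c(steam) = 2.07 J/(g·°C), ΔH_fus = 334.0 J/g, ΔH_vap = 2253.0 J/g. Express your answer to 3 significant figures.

q1 (heat ice -4.7→0.0 °C): 226.9 × 2.09 × 4.7 = 2229 J
q2 (melt at 0 °C): 226.9 × 334.0 = 75785 J
q3 (heat water 0.0→100.0 °C): 226.9 × 4.15 × 100.0 = 94164 J
q4 (vaporize at 100 °C): 226.9 × 2253.0 = 511206 J
q5 (heat steam 100.0→117.1 °C): 226.9 × 2.07 × 17.1 = 8032 J
Total: 2229 + 75785 + 94164 + 511206 + 8032 = 691416 J = 691 kJ

q = 691 kJ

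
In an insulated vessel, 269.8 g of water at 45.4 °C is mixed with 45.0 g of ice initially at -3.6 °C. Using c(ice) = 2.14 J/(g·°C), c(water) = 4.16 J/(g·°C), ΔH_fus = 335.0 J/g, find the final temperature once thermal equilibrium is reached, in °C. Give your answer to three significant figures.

T_f = 27.1 °C

Heat to bring ice to 0 °C and melt it: q₁ = 45.0×2.14×3.6 + 45.0×335.0 = 15422 J
Heat the water can supply cooling to 0 °C: 269.8×4.16×45.4 = 50955.5 J > q₁, so all ice melts.
Energy balance: 269.8×4.16×(45.4 − T) = 15422 + 45.0×4.16×(T − 0)
1122.368(45.4 − T) = 15422 + 187.2 T
50955.5 − 15422 = 1309.568 T
T = 35533.5 / 1309.568 = 27.13 °C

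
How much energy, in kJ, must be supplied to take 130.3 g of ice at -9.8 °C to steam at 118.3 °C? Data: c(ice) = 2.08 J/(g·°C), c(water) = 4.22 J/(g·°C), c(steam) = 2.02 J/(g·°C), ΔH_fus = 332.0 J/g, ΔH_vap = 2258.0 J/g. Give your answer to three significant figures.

q1 (heat ice -9.8→0.0 °C): 130.3 × 2.08 × 9.8 = 2656 J
q2 (melt at 0 °C): 130.3 × 332.0 = 43260 J
q3 (heat water 0.0→100.0 °C): 130.3 × 4.22 × 100.0 = 54987 J
q4 (vaporize at 100 °C): 130.3 × 2258.0 = 294217 J
q5 (heat steam 100.0→118.3 °C): 130.3 × 2.02 × 18.3 = 4817 J
Total: 2656 + 43260 + 54987 + 294217 + 4817 = 399937 J = 400 kJ

q = 400 kJ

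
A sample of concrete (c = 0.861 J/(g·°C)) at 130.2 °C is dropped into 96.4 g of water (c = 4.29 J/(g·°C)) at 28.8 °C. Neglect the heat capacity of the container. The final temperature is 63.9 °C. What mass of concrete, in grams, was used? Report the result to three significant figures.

m = 254 g

q_gained = (96.4 × 4.29) × (63.9 − 28.8) = 14520 J
q_lost = m × 0.861 × (130.2 − 63.9) = 57.0843 m
m = 14520 / 57.0843 = 254 g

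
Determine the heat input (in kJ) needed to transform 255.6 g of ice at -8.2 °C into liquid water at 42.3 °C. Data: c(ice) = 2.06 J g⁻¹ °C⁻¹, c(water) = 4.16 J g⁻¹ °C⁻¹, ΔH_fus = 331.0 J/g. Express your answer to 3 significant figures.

q1 (heat ice -8.2→0.0 °C): 255.6 × 2.06 × 8.2 = 4318 J
q2 (melt at 0 °C): 255.6 × 331.0 = 84604 J
q3 (heat water 0.0→42.3 °C): 255.6 × 4.16 × 42.3 = 44977 J
Total: 4318 + 84604 + 44977 = 133899 J = 134 kJ

q = 134 kJ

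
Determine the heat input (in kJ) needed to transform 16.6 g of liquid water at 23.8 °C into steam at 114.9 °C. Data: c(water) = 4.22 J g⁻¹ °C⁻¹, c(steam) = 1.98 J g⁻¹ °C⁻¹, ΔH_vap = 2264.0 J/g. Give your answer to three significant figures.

q = 43.4 kJ

q1 (heat water 23.8→100.0 °C): 16.6 × 4.22 × 76.2 = 5338 J
q2 (vaporize at 100 °C): 16.6 × 2264.0 = 37582 J
q3 (heat steam 100.0→114.9 °C): 16.6 × 1.98 × 14.9 = 490 J
Total: 5338 + 37582 + 490 = 43410 J = 43.4 kJ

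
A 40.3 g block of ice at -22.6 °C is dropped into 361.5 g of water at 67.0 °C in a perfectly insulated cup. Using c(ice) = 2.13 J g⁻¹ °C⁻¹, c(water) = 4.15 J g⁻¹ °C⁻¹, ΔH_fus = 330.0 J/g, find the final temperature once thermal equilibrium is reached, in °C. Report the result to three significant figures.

T_f = 51.1 °C

Heat to bring ice to 0 °C and melt it: q₁ = 40.3×2.13×22.6 + 40.3×330.0 = 15239 J
Heat the water can supply cooling to 0 °C: 361.5×4.15×67.0 = 100515 J > q₁, so all ice melts.
Energy balance: 361.5×4.15×(67.0 − T) = 15239 + 40.3×4.15×(T − 0)
1500.225(67.0 − T) = 15239 + 167.245 T
100515 − 15239 = 1667.470 T
T = 85276 / 1667.470 = 51.14 °C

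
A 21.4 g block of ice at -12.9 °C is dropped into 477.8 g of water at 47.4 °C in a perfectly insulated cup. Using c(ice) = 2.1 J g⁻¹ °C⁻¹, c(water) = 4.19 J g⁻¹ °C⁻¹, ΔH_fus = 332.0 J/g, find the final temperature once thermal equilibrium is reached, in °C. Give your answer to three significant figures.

Heat to bring ice to 0 °C and melt it: q₁ = 21.4×2.1×12.9 + 21.4×332.0 = 7684.5 J
Heat the water can supply cooling to 0 °C: 477.8×4.19×47.4 = 94893.9 J > q₁, so all ice melts.
Energy balance: 477.8×4.19×(47.4 − T) = 7684.5 + 21.4×4.19×(T − 0)
2001.982(47.4 − T) = 7684.5 + 89.666 T
94893.9 − 7684.5 = 2091.648 T
T = 87209.4 / 2091.648 = 41.69 °C

T_f = 41.7 °C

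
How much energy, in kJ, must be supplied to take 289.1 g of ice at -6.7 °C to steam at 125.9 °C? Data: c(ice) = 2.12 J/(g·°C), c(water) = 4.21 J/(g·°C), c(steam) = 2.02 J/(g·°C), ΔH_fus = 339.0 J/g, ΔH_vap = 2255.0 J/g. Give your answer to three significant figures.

q1 (heat ice -6.7→0.0 °C): 289.1 × 2.12 × 6.7 = 4106 J
q2 (melt at 0 °C): 289.1 × 339.0 = 98005 J
q3 (heat water 0.0→100.0 °C): 289.1 × 4.21 × 100.0 = 121711 J
q4 (vaporize at 100 °C): 289.1 × 2255.0 = 651921 J
q5 (heat steam 100.0→125.9 °C): 289.1 × 2.02 × 25.9 = 15125 J
Total: 4106 + 98005 + 121711 + 651921 + 15125 = 890868 J = 891 kJ

q = 891 kJ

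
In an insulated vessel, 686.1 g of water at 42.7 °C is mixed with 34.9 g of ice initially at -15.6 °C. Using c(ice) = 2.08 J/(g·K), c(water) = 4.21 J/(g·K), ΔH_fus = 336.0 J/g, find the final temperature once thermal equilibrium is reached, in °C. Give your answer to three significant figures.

T_f = 36.4 °C

Heat to bring ice to 0 °C and melt it: q₁ = 34.9×2.08×15.6 + 34.9×336.0 = 12859 J
Heat the water can supply cooling to 0 °C: 686.1×4.21×42.7 = 123338 J > q₁, so all ice melts.
Energy balance: 686.1×4.21×(42.7 − T) = 12859 + 34.9×4.21×(T − 0)
2888.481(42.7 − T) = 12859 + 146.929 T
123338 − 12859 = 3035.410 T
T = 110479 / 3035.410 = 36.40 °C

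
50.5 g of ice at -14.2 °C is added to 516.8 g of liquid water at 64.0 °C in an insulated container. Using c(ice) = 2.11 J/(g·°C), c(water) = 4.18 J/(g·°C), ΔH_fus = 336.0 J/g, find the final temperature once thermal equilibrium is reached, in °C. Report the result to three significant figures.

T_f = 50.5 °C

Heat to bring ice to 0 °C and melt it: q₁ = 50.5×2.11×14.2 + 50.5×336.0 = 18481 J
Heat the water can supply cooling to 0 °C: 516.8×4.18×64.0 = 138254 J > q₁, so all ice melts.
Energy balance: 516.8×4.18×(64.0 − T) = 18481 + 50.5×4.18×(T − 0)
2160.224(64.0 − T) = 18481 + 211.09 T
138254 − 18481 = 2371.314 T
T = 119773 / 2371.314 = 50.51 °C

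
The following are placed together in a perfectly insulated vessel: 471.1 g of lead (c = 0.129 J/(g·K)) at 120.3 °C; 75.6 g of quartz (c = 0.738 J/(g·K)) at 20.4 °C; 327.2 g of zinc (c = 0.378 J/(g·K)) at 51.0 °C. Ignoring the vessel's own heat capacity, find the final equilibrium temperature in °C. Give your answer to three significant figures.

Σ mᵢcᵢ(T − Tᵢ) = 0  ⇒  T = Σ mᵢcᵢTᵢ / Σ mᵢcᵢ
Σ mᵢcᵢ = 471.1×0.129 + 75.6×0.738 + 327.2×0.378 = 240.2463
Σ mᵢcᵢTᵢ = 60.7719×120.3 + 55.7928×20.4 + 123.6816×51.0 = 14757
T = 14757 / 240.2463 = 61.42 °C

T_f = 61.4 °C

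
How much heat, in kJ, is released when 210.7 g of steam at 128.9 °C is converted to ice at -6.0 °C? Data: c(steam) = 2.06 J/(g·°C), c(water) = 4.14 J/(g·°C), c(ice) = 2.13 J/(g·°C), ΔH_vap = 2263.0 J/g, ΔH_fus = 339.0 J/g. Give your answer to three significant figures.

q1 (cool steam 128.9→100 °C): 210.7 × 2.06 × 28.9 = 12544 J
q2 (condense at 100 °C): 210.7 × 2263.0 = 476814 J
q3 (cool water 100→0 °C): 210.7 × 4.14 × 100.0 = 87230 J
q4 (freeze at 0 °C): 210.7 × 339.0 = 71427 J
q5 (cool ice 0→-6.0 °C): 210.7 × 2.13 × 6.0 = 2693 J
Total: 12544 + 476814 + 87230 + 71427 + 2693 = 650708 J = 651 kJ

q = 651 kJ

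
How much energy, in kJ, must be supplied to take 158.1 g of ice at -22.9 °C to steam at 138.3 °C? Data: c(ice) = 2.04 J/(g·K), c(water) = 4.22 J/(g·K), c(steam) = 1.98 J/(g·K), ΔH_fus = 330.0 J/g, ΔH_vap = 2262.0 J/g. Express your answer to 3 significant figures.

q1 (heat ice -22.9→0.0 °C): 158.1 × 2.04 × 22.9 = 7386 J
q2 (melt at 0 °C): 158.1 × 330.0 = 52173 J
q3 (heat water 0.0→100.0 °C): 158.1 × 4.22 × 100.0 = 66718 J
q4 (vaporize at 100 °C): 158.1 × 2262.0 = 357622 J
q5 (heat steam 100.0→138.3 °C): 158.1 × 1.98 × 38.3 = 11989 J
Total: 7386 + 52173 + 66718 + 357622 + 11989 = 495888 J = 496 kJ

q = 496 kJ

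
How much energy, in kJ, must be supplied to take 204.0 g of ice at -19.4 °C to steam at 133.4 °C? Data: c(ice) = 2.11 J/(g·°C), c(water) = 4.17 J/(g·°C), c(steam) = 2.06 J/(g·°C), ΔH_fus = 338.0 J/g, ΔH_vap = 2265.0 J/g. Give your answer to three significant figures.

q = 638 kJ

q1 (heat ice -19.4→0.0 °C): 204.0 × 2.11 × 19.4 = 8351 J
q2 (melt at 0 °C): 204.0 × 338.0 = 68952 J
q3 (heat water 0.0→100.0 °C): 204.0 × 4.17 × 100.0 = 85068 J
q4 (vaporize at 100 °C): 204.0 × 2265.0 = 462060 J
q5 (heat steam 100.0→133.4 °C): 204.0 × 2.06 × 33.4 = 14036 J
Total: 8351 + 68952 + 85068 + 462060 + 14036 = 638467 J = 638 kJ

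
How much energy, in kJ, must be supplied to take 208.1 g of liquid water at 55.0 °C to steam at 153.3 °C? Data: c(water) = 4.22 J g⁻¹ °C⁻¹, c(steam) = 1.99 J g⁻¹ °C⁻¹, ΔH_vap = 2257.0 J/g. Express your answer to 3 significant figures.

q = 531 kJ

q1 (heat water 55.0→100.0 °C): 208.1 × 4.22 × 45.0 = 39518 J
q2 (vaporize at 100 °C): 208.1 × 2257.0 = 469682 J
q3 (heat steam 100.0→153.3 °C): 208.1 × 1.99 × 53.3 = 22073 J
Total: 39518 + 469682 + 22073 = 531273 J = 531 kJ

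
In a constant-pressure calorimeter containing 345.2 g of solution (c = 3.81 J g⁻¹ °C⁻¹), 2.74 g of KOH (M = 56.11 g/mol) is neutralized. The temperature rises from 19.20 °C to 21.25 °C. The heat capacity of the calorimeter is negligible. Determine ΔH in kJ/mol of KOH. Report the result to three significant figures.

ΔH = -55.2 kJ/mol

|ΔT| = |21.25 − 19.20| = 2.05 °C
|q_surr| = (345.2 × 3.81) × 2.05 = 1315.212 × 2.05 = 2696 J
n(KOH) = 2.74 / 56.11 = 0.04883 mol
Temperature rose, so q_rxn = −|q_surr| = -2.696 kJ
ΔH = q_rxn / n = -55.21 kJ/mol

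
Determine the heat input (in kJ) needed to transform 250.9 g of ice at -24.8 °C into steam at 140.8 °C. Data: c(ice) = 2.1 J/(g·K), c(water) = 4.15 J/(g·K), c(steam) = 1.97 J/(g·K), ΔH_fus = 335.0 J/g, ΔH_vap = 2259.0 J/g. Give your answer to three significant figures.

q = 788 kJ

q1 (heat ice -24.8→0.0 °C): 250.9 × 2.1 × 24.8 = 13067 J
q2 (melt at 0 °C): 250.9 × 335.0 = 84052 J
q3 (heat water 0.0→100.0 °C): 250.9 × 4.15 × 100.0 = 104124 J
q4 (vaporize at 100 °C): 250.9 × 2259.0 = 566783 J
q5 (heat steam 100.0→140.8 °C): 250.9 × 1.97 × 40.8 = 20166 J
Total: 13067 + 84052 + 104124 + 566783 + 20166 = 788192 J = 788 kJ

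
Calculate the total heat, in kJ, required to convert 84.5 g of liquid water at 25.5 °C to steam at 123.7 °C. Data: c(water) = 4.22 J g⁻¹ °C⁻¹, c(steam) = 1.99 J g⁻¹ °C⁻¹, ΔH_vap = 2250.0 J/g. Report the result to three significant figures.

q = 221 kJ

q1 (heat water 25.5→100.0 °C): 84.5 × 4.22 × 74.5 = 26566 J
q2 (vaporize at 100 °C): 84.5 × 2250.0 = 190125 J
q3 (heat steam 100.0→123.7 °C): 84.5 × 1.99 × 23.7 = 3985 J
Total: 26566 + 190125 + 3985 = 220676 J = 221 kJ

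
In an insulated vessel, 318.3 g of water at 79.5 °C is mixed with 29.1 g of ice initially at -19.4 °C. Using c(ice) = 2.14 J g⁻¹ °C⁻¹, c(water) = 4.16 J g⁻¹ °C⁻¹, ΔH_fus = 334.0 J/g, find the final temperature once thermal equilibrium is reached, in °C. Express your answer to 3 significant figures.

T_f = 65.3 °C

Heat to bring ice to 0 °C and melt it: q₁ = 29.1×2.14×19.4 + 29.1×334.0 = 10928 J
Heat the water can supply cooling to 0 °C: 318.3×4.16×79.5 = 105268 J > q₁, so all ice melts.
Energy balance: 318.3×4.16×(79.5 − T) = 10928 + 29.1×4.16×(T − 0)
1324.128(79.5 − T) = 10928 + 121.056 T
105268 − 10928 = 1445.184 T
T = 94340 / 1445.184 = 65.28 °C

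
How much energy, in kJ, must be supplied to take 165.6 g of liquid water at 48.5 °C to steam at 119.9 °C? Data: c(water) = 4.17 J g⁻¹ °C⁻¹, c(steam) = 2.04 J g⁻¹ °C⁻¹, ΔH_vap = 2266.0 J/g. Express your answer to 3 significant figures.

q = 418 kJ

q1 (heat water 48.5→100.0 °C): 165.6 × 4.17 × 51.5 = 35563 J
q2 (vaporize at 100 °C): 165.6 × 2266.0 = 375250 J
q3 (heat steam 100.0→119.9 °C): 165.6 × 2.04 × 19.9 = 6723 J
Total: 35563 + 375250 + 6723 = 417536 J = 418 kJ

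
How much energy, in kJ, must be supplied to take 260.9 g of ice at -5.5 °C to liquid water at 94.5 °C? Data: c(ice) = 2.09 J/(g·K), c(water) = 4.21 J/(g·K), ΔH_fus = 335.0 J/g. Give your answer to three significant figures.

q1 (heat ice -5.5→0.0 °C): 260.9 × 2.09 × 5.5 = 2999 J
q2 (melt at 0 °C): 260.9 × 335.0 = 87402 J
q3 (heat water 0.0→94.5 °C): 260.9 × 4.21 × 94.5 = 103798 J
Total: 2999 + 87402 + 103798 = 194199 J = 194 kJ

q = 194 kJ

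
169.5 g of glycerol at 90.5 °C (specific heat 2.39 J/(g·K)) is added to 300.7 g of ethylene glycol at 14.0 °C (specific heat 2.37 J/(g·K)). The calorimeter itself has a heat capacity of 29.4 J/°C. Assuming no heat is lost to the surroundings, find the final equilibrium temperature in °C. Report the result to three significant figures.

Heat lost by glycerol = heat gained by ethylene glycol + calorimeter.
(169.5)(2.39)(90.5 − T) = [(300.7)(2.37) + 29.4](T − 14.0)
405.105 (90.5 − T) = 742.059 (T − 14.0)
36662 − 405.105 T = 742.059 T − 10389
47051 = 1147.164 T
T = 41.02 °C

T_f = 41.0 °C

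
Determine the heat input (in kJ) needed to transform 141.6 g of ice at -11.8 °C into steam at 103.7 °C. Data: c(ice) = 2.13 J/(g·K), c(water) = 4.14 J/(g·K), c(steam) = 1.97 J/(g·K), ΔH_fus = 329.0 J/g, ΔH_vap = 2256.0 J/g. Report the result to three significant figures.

q1 (heat ice -11.8→0.0 °C): 141.6 × 2.13 × 11.8 = 3559 J
q2 (melt at 0 °C): 141.6 × 329.0 = 46586 J
q3 (heat water 0.0→100.0 °C): 141.6 × 4.14 × 100.0 = 58622 J
q4 (vaporize at 100 °C): 141.6 × 2256.0 = 319450 J
q5 (heat steam 100.0→103.7 °C): 141.6 × 1.97 × 3.7 = 1032 J
Total: 3559 + 46586 + 58622 + 319450 + 1032 = 429249 J = 429 kJ

q = 429 kJ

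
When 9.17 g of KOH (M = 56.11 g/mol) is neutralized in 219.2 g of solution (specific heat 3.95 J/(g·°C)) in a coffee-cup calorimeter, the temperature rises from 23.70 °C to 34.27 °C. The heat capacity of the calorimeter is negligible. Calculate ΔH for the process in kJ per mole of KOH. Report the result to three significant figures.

ΔH = -56.0 kJ/mol

|ΔT| = |34.27 − 23.70| = 10.57 °C
|q_surr| = (219.2 × 3.95) × 10.57 = 865.84 × 10.57 = 9152 J
n(KOH) = 9.17 / 56.11 = 0.1634 mol
Temperature rose, so q_rxn = −|q_surr| = -9.152 kJ
ΔH = q_rxn / n = -56.01 kJ/mol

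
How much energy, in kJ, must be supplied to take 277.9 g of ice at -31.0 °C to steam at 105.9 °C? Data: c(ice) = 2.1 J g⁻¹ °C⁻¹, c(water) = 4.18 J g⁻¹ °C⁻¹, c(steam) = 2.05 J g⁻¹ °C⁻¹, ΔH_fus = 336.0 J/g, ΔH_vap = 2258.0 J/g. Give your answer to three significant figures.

q1 (heat ice -31.0→0.0 °C): 277.9 × 2.1 × 31.0 = 18091 J
q2 (melt at 0 °C): 277.9 × 336.0 = 93374 J
q3 (heat water 0.0→100.0 °C): 277.9 × 4.18 × 100.0 = 116162 J
q4 (vaporize at 100 °C): 277.9 × 2258.0 = 627498 J
q5 (heat steam 100.0→105.9 °C): 277.9 × 2.05 × 5.9 = 3361 J
Total: 18091 + 93374 + 116162 + 627498 + 3361 = 858486 J = 858 kJ

q = 858 kJ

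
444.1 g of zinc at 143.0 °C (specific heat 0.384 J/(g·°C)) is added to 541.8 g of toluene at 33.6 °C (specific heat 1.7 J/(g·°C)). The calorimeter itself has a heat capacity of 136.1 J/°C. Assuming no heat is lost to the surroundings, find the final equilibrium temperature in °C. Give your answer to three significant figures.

T_f = 48.8 °C

Heat lost by zinc = heat gained by toluene + calorimeter.
(444.1)(0.384)(143.0 − T) = [(541.8)(1.7) + 136.1](T − 33.6)
170.5344 (143.0 − T) = 1057.16 (T − 33.6)
24386 − 170.5344 T = 1057.16 T − 35521
59907 = 1227.6944 T
T = 48.80 °C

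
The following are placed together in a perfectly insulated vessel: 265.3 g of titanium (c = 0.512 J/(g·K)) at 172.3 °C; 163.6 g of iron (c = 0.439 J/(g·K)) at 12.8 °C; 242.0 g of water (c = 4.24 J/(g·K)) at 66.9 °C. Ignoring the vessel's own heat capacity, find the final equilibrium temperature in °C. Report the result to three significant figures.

Σ mᵢcᵢ(T − Tᵢ) = 0  ⇒  T = Σ mᵢcᵢTᵢ / Σ mᵢcᵢ
Σ mᵢcᵢ = 265.3×0.512 + 163.6×0.439 + 242.0×4.24 = 1233.7340
Σ mᵢcᵢTᵢ = 135.8336×172.3 + 71.8204×12.8 + 1026.08×66.9 = 92968
T = 92968 / 1233.7340 = 75.35 °C

T_f = 75.4 °C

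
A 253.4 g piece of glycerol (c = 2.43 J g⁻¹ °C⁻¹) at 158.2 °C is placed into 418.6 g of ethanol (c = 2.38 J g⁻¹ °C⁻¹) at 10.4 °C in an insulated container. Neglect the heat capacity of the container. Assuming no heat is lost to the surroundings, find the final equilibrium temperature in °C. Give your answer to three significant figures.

T_f = 66.9 °C

Heat lost by glycerol = heat gained by ethanol.
(253.4)(2.43)(158.2 − T) = (418.6)(2.38)(T − 10.4)
615.762 (158.2 − T) = 996.268 (T − 10.4)
97414 − 615.762 T = 996.268 T − 10361
107775 = 1612.030 T
T = 66.86 °C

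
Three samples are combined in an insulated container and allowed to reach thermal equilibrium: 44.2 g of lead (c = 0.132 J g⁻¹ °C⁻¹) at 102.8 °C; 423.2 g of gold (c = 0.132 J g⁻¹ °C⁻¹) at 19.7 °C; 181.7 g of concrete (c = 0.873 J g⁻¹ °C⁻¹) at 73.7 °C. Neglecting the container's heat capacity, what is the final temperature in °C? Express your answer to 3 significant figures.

Σ mᵢcᵢ(T − Tᵢ) = 0  ⇒  T = Σ mᵢcᵢTᵢ / Σ mᵢcᵢ
Σ mᵢcᵢ = 44.2×0.132 + 423.2×0.132 + 181.7×0.873 = 220.3209
Σ mᵢcᵢTᵢ = 5.8344×102.8 + 55.8624×19.7 + 158.6241×73.7 = 13391
T = 13391 / 220.3209 = 60.78 °C

T_f = 60.8 °C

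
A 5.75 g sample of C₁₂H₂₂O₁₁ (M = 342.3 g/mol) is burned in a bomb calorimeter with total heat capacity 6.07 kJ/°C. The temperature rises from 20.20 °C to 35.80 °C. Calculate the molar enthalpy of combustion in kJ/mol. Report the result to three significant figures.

ΔT = 35.80 − 20.20 = 15.60 °C
q_cal = C_cal × ΔT = 6.07 × 15.60 = 94.692 kJ
n = 5.75 / 342.3 = 0.01680 mol
q_rxn = −q_cal = -94.692 kJ
ΔH = -94.692 / 0.01680 = -5636 kJ/mol

ΔH = -5640 kJ/mol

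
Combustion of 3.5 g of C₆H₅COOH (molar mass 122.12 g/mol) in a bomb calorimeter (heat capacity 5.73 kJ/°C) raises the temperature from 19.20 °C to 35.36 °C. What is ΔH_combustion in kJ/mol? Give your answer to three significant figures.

ΔT = 35.36 − 19.20 = 16.16 °C
q_cal = C_cal × ΔT = 5.73 × 16.16 = 92.5968 kJ
n = 3.5 / 122.12 = 0.02866 mol
q_rxn = −q_cal = -92.5968 kJ
ΔH = -92.5968 / 0.02866 = -3231 kJ/mol

ΔH = -3230 kJ/mol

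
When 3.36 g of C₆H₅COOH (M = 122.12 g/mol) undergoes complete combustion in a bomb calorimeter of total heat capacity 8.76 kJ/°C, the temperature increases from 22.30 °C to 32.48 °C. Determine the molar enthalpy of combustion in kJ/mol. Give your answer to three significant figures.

ΔT = 32.48 − 22.30 = 10.18 °C
q_cal = C_cal × ΔT = 8.76 × 10.18 = 89.1768 kJ
n = 3.36 / 122.12 = 0.02751 mol
q_rxn = −q_cal = -89.1768 kJ
ΔH = -89.1768 / 0.02751 = -3242 kJ/mol

ΔH = -3240 kJ/mol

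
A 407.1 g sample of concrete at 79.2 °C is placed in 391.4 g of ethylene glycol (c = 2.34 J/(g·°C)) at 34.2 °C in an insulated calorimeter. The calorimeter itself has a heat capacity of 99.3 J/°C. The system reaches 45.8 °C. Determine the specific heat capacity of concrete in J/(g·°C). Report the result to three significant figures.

c = 0.866 J/(g·°C)

q_gained = (391.4 × 2.34 + 99.3) × (45.8 − 34.2) = 11780 J
q_lost = 407.1 × c × (79.2 − 45.8) = 13597.14 c
Set equal: c = 11780 / 13597.14 = 0.866 J/(g·°C)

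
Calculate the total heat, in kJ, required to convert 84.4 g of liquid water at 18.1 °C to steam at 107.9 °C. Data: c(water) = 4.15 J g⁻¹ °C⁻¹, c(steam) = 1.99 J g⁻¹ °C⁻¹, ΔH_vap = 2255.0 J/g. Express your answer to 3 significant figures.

q1 (heat water 18.1→100.0 °C): 84.4 × 4.15 × 81.9 = 28686 J
q2 (vaporize at 100 °C): 84.4 × 2255.0 = 190322 J
q3 (heat steam 100.0→107.9 °C): 84.4 × 1.99 × 7.9 = 1327 J
Total: 28686 + 190322 + 1327 = 220335 J = 220 kJ

q = 220 kJ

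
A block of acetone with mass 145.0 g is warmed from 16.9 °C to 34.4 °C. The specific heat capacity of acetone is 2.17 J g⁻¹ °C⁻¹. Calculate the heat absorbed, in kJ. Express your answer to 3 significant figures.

q = 5.51 kJ

q = m c ΔT = 145.0 × 2.17 × (34.4 − 16.9)
q = 145.0 × 2.17 × 17.5 = 5506 J = 5.51 kJ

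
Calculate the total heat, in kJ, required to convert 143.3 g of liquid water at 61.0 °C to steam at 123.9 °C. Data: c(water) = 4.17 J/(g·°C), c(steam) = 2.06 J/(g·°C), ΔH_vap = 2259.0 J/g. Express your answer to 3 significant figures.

q1 (heat water 61.0→100.0 °C): 143.3 × 4.17 × 39.0 = 23305 J
q2 (vaporize at 100 °C): 143.3 × 2259.0 = 323715 J
q3 (heat steam 100.0→123.9 °C): 143.3 × 2.06 × 23.9 = 7055 J
Total: 23305 + 323715 + 7055 = 354075 J = 354 kJ

q = 354 kJ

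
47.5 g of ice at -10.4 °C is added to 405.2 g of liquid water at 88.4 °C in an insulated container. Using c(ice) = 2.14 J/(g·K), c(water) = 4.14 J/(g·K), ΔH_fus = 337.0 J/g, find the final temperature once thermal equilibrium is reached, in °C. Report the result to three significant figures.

T_f = 70.0 °C

Heat to bring ice to 0 °C and melt it: q₁ = 47.5×2.14×10.4 + 47.5×337.0 = 17065 J
Heat the water can supply cooling to 0 °C: 405.2×4.14×88.4 = 148293 J > q₁, so all ice melts.
Energy balance: 405.2×4.14×(88.4 − T) = 17065 + 47.5×4.14×(T − 0)
1677.528(88.4 − T) = 17065 + 196.65 T
148293 − 17065 = 1874.178 T
T = 131228 / 1874.178 = 70.02 °C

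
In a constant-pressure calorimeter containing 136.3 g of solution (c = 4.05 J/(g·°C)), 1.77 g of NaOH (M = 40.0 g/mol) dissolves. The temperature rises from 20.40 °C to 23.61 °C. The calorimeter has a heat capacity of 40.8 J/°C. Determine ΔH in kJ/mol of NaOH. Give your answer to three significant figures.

|ΔT| = |23.61 − 20.40| = 3.21 °C
|q_surr| = (136.3 × 4.05 + 40.8) × 3.21 = 592.815 × 3.21 = 1903 J
n(NaOH) = 1.77 / 40.0 = 0.04425 mol
Temperature rose, so q_rxn = −|q_surr| = -1.903 kJ
ΔH = q_rxn / n = -43.01 kJ/mol

ΔH = -43.0 kJ/mol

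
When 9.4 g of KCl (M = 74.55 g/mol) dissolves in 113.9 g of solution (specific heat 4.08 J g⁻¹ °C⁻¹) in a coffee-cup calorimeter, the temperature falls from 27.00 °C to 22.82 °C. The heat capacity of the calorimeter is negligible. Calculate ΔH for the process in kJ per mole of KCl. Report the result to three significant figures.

ΔH = 15.4 kJ/mol

|ΔT| = |22.82 − 27.00| = 4.18 °C
|q_surr| = (113.9 × 4.08) × 4.18 = 464.712 × 4.18 = 1942 J
n(KCl) = 9.4 / 74.55 = 0.1261 mol
Temperature fell, so q_rxn = +|q_surr| = 1.942 kJ
ΔH = q_rxn / n = 15.40 kJ/mol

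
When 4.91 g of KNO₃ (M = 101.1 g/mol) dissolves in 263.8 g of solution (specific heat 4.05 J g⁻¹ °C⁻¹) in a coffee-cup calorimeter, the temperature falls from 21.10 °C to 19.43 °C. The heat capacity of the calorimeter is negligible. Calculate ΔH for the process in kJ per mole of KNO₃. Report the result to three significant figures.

|ΔT| = |19.43 − 21.10| = 1.67 °C
|q_surr| = (263.8 × 4.05) × 1.67 = 1068.39 × 1.67 = 1784 J
n(KNO₃) = 4.91 / 101.1 = 0.04857 mol
Temperature fell, so q_rxn = +|q_surr| = 1.784 kJ
ΔH = q_rxn / n = 36.73 kJ/mol

ΔH = 36.7 kJ/mol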